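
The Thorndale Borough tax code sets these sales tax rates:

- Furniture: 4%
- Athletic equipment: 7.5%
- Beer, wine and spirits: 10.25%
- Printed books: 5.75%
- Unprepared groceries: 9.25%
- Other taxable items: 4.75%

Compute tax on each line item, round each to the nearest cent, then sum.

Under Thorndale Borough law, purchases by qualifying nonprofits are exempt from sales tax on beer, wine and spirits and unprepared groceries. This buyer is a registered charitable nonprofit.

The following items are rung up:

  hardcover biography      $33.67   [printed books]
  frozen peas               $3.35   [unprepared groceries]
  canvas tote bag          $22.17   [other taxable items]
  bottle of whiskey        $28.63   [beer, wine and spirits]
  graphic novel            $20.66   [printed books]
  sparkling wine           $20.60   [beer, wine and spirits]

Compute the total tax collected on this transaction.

Hardcover biography $33.67: printed books → 5.75% → $1.94
Frozen peas $3.35: unprepared groceries, buyer-exempt → 0% → $0.00
Canvas tote bag $22.17: other taxable items → 4.75% → $1.05
Bottle of whiskey $28.63: beer, wine and spirits, buyer-exempt → 0% → $0.00
Graphic novel $20.66: printed books → 5.75% → $1.19
Sparkling wine $20.60: beer, wine and spirits, buyer-exempt → 0% → $0.00
Total tax = $1.94 + $1.05 + $1.19 = $4.18

$4.18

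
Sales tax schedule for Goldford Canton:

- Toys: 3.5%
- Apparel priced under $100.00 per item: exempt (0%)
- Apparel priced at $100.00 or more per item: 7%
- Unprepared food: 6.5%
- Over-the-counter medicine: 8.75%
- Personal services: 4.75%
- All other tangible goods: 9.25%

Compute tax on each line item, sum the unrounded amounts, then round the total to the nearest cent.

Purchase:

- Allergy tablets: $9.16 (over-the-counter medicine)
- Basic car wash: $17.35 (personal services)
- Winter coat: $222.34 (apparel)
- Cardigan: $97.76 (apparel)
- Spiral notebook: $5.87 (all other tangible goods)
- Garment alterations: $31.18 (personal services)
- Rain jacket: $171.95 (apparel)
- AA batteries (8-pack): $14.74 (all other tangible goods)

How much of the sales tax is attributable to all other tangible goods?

Spiral notebook $5.87: all other tangible goods → 9.25% → $0.542975
AA batteries (8-pack) $14.74: all other tangible goods → 9.25% → $1.36345
Tax on all other tangible goods: unrounded sum = $1.906425 → $1.91

$1.91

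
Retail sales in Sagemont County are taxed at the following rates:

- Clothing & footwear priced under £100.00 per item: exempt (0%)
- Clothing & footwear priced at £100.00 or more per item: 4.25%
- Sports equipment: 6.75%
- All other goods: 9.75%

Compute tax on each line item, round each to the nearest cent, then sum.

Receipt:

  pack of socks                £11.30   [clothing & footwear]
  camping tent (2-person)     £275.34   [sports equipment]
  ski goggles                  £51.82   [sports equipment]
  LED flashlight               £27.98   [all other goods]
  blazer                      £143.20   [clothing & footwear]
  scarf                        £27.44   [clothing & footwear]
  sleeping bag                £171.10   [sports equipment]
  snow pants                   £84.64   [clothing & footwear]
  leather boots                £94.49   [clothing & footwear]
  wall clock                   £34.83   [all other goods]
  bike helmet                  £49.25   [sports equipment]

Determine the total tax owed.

£49.18

Pack of socks £11.30: clothing & footwear, under £100.00 → 0% → £0.00
Camping tent (2-person) £275.34: sports equipment → 6.75% → £18.59
Ski goggles £51.82: sports equipment → 6.75% → £3.50
LED flashlight £27.98: all other goods → 9.75% → £2.73
Blazer £143.20: clothing & footwear, £100.00 or more → 4.25% → £6.09
Scarf £27.44: clothing & footwear, under £100.00 → 0% → £0.00
Sleeping bag £171.10: sports equipment → 6.75% → £11.55
Snow pants £84.64: clothing & footwear, under £100.00 → 0% → £0.00
Leather boots £94.49: clothing & footwear, under £100.00 → 0% → £0.00
Wall clock £34.83: all other goods → 9.75% → £3.40
Bike helmet £49.25: sports equipment → 6.75% → £3.32
Total tax = £18.59 + £3.50 + £2.73 + £6.09 + £11.55 + £3.40 + £3.32 = £49.18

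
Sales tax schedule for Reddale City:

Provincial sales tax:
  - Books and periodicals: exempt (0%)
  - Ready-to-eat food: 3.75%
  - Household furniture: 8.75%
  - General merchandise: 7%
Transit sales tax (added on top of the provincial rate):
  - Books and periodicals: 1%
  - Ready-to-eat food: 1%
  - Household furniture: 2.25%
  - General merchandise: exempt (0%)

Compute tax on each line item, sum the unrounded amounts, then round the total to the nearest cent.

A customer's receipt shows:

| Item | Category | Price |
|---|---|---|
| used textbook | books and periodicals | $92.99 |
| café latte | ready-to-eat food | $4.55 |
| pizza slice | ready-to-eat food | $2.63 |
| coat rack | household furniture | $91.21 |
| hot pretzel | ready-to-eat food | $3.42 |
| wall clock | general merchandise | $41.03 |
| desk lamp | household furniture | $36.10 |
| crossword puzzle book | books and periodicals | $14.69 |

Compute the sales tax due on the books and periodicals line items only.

$1.08

Used textbook $92.99: books and periodicals → 0% + 1% transit = 1% → $0.9299
Crossword puzzle book $14.69: books and periodicals → 0% + 1% transit = 1% → $0.1469
Tax on books and periodicals: unrounded sum = $1.0768 → $1.08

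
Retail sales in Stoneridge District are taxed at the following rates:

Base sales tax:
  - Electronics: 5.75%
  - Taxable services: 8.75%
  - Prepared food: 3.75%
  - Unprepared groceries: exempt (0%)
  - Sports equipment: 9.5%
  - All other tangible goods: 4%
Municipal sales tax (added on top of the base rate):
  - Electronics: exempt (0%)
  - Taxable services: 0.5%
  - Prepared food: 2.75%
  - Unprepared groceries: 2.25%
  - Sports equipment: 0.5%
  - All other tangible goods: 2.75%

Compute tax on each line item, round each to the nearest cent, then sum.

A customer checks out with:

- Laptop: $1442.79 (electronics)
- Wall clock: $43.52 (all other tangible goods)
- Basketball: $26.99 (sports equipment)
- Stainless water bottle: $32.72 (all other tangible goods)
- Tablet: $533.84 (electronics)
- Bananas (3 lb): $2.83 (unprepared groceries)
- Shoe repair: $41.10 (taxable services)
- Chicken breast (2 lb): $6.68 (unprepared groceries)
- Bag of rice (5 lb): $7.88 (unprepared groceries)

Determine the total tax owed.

Laptop $1442.79: electronics → 5.75% + 0% municipal = 5.75% → $82.96
Wall clock $43.52: all other tangible goods → 4% + 2.75% municipal = 6.75% → $2.94
Basketball $26.99: sports equipment → 9.5% + 0.5% municipal = 10% → $2.70
Stainless water bottle $32.72: all other tangible goods → 4% + 2.75% municipal = 6.75% → $2.21
Tablet $533.84: electronics → 5.75% + 0% municipal = 5.75% → $30.70
Bananas (3 lb) $2.83: unprepared groceries → 0% + 2.25% municipal = 2.25% → $0.06
Shoe repair $41.10: taxable services → 8.75% + 0.5% municipal = 9.25% → $3.80
Chicken breast (2 lb) $6.68: unprepared groceries → 0% + 2.25% municipal = 2.25% → $0.15
Bag of rice (5 lb) $7.88: unprepared groceries → 0% + 2.25% municipal = 2.25% → $0.18
Total tax = $82.96 + $2.94 + $2.70 + $2.21 + $30.70 + $0.06 + $3.80 + $0.15 + $0.18 = $125.70

$125.70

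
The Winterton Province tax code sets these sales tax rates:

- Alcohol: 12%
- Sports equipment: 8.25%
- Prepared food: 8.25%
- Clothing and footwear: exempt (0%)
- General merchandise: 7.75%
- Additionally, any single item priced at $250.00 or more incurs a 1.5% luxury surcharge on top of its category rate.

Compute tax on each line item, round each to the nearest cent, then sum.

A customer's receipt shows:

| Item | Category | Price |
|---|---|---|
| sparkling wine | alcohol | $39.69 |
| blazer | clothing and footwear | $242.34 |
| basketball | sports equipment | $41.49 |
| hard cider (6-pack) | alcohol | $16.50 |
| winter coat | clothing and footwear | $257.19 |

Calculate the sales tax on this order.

$14.02

Sparkling wine $39.69: alcohol → 12% → $4.76
Blazer $242.34: clothing and footwear → 0% → $0.00
Basketball $41.49: sports equipment → 8.25% → $3.42
Hard cider (6-pack) $16.50: alcohol → 12% → $1.98
Winter coat $257.19: clothing and footwear → 0% + 1.5% surcharge = 1.5% → $3.86
Total tax = $4.76 + $3.42 + $1.98 + $3.86 = $14.02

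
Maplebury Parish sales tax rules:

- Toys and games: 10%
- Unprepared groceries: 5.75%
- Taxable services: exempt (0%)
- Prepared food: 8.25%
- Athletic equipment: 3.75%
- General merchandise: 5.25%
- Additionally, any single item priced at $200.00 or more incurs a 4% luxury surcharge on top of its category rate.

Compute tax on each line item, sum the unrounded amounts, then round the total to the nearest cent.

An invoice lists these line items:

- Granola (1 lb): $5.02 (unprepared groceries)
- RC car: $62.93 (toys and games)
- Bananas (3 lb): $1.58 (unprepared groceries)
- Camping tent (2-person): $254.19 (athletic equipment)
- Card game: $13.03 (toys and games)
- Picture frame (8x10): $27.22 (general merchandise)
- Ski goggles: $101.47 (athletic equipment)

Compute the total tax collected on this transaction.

Granola (1 lb) $5.02: unprepared groceries → 5.75% → $0.28865
RC car $62.93: toys and games → 10% → $6.293
Bananas (3 lb) $1.58: unprepared groceries → 5.75% → $0.09085
Camping tent (2-person) $254.19: athletic equipment → 3.75% + 4% surcharge = 7.75% → $19.699725
Card game $13.03: toys and games → 10% → $1.303
Picture frame (8x10) $27.22: general merchandise → 5.25% → $1.42905
Ski goggles $101.47: athletic equipment → 3.75% → $3.805125
Unrounded tax sum = $32.9094 → $32.91

$32.91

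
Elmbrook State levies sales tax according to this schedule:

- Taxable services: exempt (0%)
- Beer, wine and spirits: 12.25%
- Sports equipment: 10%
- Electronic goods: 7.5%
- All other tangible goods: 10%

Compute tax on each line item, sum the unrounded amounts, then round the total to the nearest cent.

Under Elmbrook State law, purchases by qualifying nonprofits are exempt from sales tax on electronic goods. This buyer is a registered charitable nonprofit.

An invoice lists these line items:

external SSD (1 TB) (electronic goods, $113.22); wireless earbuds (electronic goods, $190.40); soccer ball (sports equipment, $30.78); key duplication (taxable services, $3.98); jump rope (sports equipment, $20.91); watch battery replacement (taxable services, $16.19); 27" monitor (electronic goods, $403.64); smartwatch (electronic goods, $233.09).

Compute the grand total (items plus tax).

External SSD (1 TB) $113.22: electronic goods, buyer-exempt → 0% → $0.00
Wireless earbuds $190.40: electronic goods, buyer-exempt → 0% → $0.00
Soccer ball $30.78: sports equipment → 10% → $3.078
Key duplication $3.98: taxable services → 0% → $0.00
Jump rope $20.91: sports equipment → 10% → $2.091
Watch battery replacement $16.19: taxable services → 0% → $0.00
27" monitor $403.64: electronic goods, buyer-exempt → 0% → $0.00
Smartwatch $233.09: electronic goods, buyer-exempt → 0% → $0.00
Subtotal = $1012.21; unrounded tax = $5.169 → $5.17; total due = $1017.38

$1017.38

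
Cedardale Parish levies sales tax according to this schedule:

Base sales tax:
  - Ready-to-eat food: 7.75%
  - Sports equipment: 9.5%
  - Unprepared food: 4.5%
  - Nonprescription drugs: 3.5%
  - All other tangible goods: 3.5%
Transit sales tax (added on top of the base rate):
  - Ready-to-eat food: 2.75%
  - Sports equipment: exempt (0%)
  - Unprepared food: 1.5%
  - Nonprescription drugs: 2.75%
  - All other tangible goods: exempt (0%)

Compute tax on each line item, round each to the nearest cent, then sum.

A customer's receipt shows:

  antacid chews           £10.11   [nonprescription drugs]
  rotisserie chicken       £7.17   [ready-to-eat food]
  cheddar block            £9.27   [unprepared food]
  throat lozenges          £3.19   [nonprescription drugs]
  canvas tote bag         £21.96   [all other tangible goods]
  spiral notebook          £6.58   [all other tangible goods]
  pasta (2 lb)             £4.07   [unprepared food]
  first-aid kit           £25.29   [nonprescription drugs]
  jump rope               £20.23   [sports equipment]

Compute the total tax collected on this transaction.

£6.88

Antacid chews £10.11: nonprescription drugs → 3.5% + 2.75% transit = 6.25% → £0.63
Rotisserie chicken £7.17: ready-to-eat food → 7.75% + 2.75% transit = 10.5% → £0.75
Cheddar block £9.27: unprepared food → 4.5% + 1.5% transit = 6% → £0.56
Throat lozenges £3.19: nonprescription drugs → 3.5% + 2.75% transit = 6.25% → £0.20
Canvas tote bag £21.96: all other tangible goods → 3.5% + 0% transit = 3.5% → £0.77
Spiral notebook £6.58: all other tangible goods → 3.5% + 0% transit = 3.5% → £0.23
Pasta (2 lb) £4.07: unprepared food → 4.5% + 1.5% transit = 6% → £0.24
First-aid kit £25.29: nonprescription drugs → 3.5% + 2.75% transit = 6.25% → £1.58
Jump rope £20.23: sports equipment → 9.5% + 0% transit = 9.5% → £1.92
Total tax = £0.63 + £0.75 + £0.56 + £0.20 + £0.77 + £0.23 + £0.24 + £1.58 + £1.92 = £6.88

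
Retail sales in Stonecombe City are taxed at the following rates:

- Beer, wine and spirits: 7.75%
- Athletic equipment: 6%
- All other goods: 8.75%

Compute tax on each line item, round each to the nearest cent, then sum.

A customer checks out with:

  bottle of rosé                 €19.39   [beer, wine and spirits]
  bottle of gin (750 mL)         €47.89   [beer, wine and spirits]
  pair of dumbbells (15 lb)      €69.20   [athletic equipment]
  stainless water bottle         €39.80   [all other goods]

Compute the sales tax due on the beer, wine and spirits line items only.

Bottle of rosé €19.39: beer, wine and spirits → 7.75% → €1.50
Bottle of gin (750 mL) €47.89: beer, wine and spirits → 7.75% → €3.71
Tax on beer, wine and spirits = €1.50 + €3.71 = €5.21

€5.21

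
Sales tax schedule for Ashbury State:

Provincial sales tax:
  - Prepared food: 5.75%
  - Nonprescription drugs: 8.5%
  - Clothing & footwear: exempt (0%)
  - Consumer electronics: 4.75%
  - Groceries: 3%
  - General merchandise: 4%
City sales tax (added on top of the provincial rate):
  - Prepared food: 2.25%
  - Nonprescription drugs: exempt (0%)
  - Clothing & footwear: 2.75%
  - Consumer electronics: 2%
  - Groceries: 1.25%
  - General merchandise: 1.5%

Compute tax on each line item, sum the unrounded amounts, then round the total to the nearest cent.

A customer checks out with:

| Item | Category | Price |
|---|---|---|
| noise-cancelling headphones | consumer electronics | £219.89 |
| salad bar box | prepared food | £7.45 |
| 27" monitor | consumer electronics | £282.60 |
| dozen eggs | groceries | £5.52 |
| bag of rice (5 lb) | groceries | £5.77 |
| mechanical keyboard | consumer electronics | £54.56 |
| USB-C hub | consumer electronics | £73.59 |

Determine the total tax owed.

£43.64

Noise-cancelling headphones £219.89: consumer electronics → 4.75% + 2% city = 6.75% → £14.842575
Salad bar box £7.45: prepared food → 5.75% + 2.25% city = 8% → £0.596
27" monitor £282.60: consumer electronics → 4.75% + 2% city = 6.75% → £19.0755
Dozen eggs £5.52: groceries → 3% + 1.25% city = 4.25% → £0.2346
Bag of rice (5 lb) £5.77: groceries → 3% + 1.25% city = 4.25% → £0.245225
Mechanical keyboard £54.56: consumer electronics → 4.75% + 2% city = 6.75% → £3.6828
USB-C hub £73.59: consumer electronics → 4.75% + 2% city = 6.75% → £4.967325
Unrounded tax sum = £43.644025 → £43.64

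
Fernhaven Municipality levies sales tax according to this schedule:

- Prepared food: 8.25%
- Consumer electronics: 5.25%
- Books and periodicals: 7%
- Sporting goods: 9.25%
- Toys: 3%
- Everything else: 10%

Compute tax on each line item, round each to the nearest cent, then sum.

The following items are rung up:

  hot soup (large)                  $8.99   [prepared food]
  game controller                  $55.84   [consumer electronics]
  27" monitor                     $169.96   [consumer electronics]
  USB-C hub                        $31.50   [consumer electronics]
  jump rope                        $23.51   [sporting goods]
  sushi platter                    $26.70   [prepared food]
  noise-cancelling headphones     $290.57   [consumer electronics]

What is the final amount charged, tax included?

Hot soup (large) $8.99: prepared food → 8.25% → $0.74
Game controller $55.84: consumer electronics → 5.25% → $2.93
27" monitor $169.96: consumer electronics → 5.25% → $8.92
USB-C hub $31.50: consumer electronics → 5.25% → $1.65
Jump rope $23.51: sporting goods → 9.25% → $2.17
Sushi platter $26.70: prepared food → 8.25% → $2.20
Noise-cancelling headphones $290.57: consumer electronics → 5.25% → $15.25
Subtotal = $607.07; tax = $33.86; total due = $640.93

$640.93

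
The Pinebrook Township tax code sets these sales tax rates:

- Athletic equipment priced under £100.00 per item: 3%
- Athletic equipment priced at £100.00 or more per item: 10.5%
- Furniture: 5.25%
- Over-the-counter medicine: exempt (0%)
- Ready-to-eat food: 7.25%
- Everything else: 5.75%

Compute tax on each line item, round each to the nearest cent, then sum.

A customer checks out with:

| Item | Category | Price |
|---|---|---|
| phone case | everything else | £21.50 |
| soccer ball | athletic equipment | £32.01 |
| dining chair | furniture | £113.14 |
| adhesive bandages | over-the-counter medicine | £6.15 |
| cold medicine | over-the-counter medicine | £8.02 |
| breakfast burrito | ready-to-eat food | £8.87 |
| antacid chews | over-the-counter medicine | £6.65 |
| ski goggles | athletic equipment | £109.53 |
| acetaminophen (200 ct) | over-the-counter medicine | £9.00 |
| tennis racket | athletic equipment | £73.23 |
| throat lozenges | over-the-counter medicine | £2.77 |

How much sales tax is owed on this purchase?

Phone case £21.50: everything else → 5.75% → £1.24
Soccer ball £32.01: athletic equipment, under £100.00 → 3% → £0.96
Dining chair £113.14: furniture → 5.25% → £5.94
Adhesive bandages £6.15: over-the-counter medicine → 0% → £0.00
Cold medicine £8.02: over-the-counter medicine → 0% → £0.00
Breakfast burrito £8.87: ready-to-eat food → 7.25% → £0.64
Antacid chews £6.65: over-the-counter medicine → 0% → £0.00
Ski goggles £109.53: athletic equipment, £100.00 or more → 10.5% → £11.50
Acetaminophen (200 ct) £9.00: over-the-counter medicine → 0% → £0.00
Tennis racket £73.23: athletic equipment, under £100.00 → 3% → £2.20
Throat lozenges £2.77: over-the-counter medicine → 0% → £0.00
Total tax = £1.24 + £0.96 + £5.94 + £0.64 + £11.50 + £2.20 = £22.48

£22.48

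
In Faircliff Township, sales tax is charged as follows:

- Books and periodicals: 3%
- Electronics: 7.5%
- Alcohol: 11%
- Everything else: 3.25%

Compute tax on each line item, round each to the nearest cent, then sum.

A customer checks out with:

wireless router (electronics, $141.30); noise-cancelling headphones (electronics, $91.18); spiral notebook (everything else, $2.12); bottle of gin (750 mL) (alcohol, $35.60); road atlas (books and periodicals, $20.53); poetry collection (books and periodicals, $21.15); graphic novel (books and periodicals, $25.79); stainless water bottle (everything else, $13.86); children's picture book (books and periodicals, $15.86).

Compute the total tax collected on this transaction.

Wireless router $141.30: electronics → 7.5% → $10.60
Noise-cancelling headphones $91.18: electronics → 7.5% → $6.84
Spiral notebook $2.12: everything else → 3.25% → $0.07
Bottle of gin (750 mL) $35.60: alcohol → 11% → $3.92
Road atlas $20.53: books and periodicals → 3% → $0.62
Poetry collection $21.15: books and periodicals → 3% → $0.63
Graphic novel $25.79: books and periodicals → 3% → $0.77
Stainless water bottle $13.86: everything else → 3.25% → $0.45
Children's picture book $15.86: books and periodicals → 3% → $0.48
Total tax = $10.60 + $6.84 + $0.07 + $3.92 + $0.62 + $0.63 + $0.77 + $0.45 + $0.48 = $24.38

$24.38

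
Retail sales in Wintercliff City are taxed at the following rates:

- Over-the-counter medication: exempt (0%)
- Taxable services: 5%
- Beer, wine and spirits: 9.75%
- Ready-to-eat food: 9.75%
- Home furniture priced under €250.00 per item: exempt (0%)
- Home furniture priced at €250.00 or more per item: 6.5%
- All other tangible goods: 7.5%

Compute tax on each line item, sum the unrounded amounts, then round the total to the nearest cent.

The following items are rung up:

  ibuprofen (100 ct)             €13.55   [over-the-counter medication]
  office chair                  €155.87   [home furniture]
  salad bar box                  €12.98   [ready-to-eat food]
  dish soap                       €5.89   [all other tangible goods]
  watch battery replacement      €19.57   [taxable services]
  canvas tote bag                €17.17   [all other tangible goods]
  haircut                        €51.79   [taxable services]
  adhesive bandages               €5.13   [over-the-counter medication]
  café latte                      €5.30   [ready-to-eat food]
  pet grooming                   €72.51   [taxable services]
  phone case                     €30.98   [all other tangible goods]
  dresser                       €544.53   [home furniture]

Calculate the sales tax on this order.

€48.42

Ibuprofen (100 ct) €13.55: over-the-counter medication → 0% → €0.00
Office chair €155.87: home furniture, under €250.00 → 0% → €0.00
Salad bar box €12.98: ready-to-eat food → 9.75% → €1.26555
Dish soap €5.89: all other tangible goods → 7.5% → €0.44175
Watch battery replacement €19.57: taxable services → 5% → €0.9785
Canvas tote bag €17.17: all other tangible goods → 7.5% → €1.28775
Haircut €51.79: taxable services → 5% → €2.5895
Adhesive bandages €5.13: over-the-counter medication → 0% → €0.00
Café latte €5.30: ready-to-eat food → 9.75% → €0.51675
Pet grooming €72.51: taxable services → 5% → €3.6255
Phone case €30.98: all other tangible goods → 7.5% → €2.3235
Dresser €544.53: home furniture, €250.00 or more → 6.5% → €35.39445
Unrounded tax sum = €48.42325 → €48.42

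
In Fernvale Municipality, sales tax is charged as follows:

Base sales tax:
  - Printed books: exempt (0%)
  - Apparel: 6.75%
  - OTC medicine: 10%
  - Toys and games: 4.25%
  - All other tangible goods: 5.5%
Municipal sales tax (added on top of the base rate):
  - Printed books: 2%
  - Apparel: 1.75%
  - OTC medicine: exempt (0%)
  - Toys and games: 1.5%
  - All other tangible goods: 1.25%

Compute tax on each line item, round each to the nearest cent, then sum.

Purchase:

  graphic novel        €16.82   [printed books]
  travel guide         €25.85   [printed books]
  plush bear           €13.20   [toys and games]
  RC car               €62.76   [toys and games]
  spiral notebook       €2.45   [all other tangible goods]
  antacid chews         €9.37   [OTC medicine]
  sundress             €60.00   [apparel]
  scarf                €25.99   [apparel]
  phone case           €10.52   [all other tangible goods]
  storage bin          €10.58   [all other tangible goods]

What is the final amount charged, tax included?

Graphic novel €16.82: printed books → 0% + 2% municipal = 2% → €0.34
Travel guide €25.85: printed books → 0% + 2% municipal = 2% → €0.52
Plush bear €13.20: toys and games → 4.25% + 1.5% municipal = 5.75% → €0.76
RC car €62.76: toys and games → 4.25% + 1.5% municipal = 5.75% → €3.61
Spiral notebook €2.45: all other tangible goods → 5.5% + 1.25% municipal = 6.75% → €0.17
Antacid chews €9.37: OTC medicine → 10% + 0% municipal = 10% → €0.94
Sundress €60.00: apparel → 6.75% + 1.75% municipal = 8.5% → €5.10
Scarf €25.99: apparel → 6.75% + 1.75% municipal = 8.5% → €2.21
Phone case €10.52: all other tangible goods → 5.5% + 1.25% municipal = 6.75% → €0.71
Storage bin €10.58: all other tangible goods → 5.5% + 1.25% municipal = 6.75% → €0.71
Subtotal = €237.54; tax = €15.07; total due = €252.61

€252.61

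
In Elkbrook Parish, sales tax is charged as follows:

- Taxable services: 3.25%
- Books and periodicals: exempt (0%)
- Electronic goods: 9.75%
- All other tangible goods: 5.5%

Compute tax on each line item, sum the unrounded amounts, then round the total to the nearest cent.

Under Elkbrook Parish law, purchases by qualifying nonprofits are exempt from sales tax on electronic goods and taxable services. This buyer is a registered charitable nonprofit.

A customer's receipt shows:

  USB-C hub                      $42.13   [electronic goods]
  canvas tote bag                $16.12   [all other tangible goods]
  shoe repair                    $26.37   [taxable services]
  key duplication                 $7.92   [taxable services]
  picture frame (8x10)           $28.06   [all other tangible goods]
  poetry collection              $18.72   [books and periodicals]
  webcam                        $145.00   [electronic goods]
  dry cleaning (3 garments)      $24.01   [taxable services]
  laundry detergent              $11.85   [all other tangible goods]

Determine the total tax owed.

USB-C hub $42.13: electronic goods, buyer-exempt → 0% → $0.00
Canvas tote bag $16.12: all other tangible goods → 5.5% → $0.8866
Shoe repair $26.37: taxable services, buyer-exempt → 0% → $0.00
Key duplication $7.92: taxable services, buyer-exempt → 0% → $0.00
Picture frame (8x10) $28.06: all other tangible goods → 5.5% → $1.5433
Poetry collection $18.72: books and periodicals → 0% → $0.00
Webcam $145.00: electronic goods, buyer-exempt → 0% → $0.00
Dry cleaning (3 garments) $24.01: taxable services, buyer-exempt → 0% → $0.00
Laundry detergent $11.85: all other tangible goods → 5.5% → $0.65175
Unrounded tax sum = $3.08165 → $3.08

$3.08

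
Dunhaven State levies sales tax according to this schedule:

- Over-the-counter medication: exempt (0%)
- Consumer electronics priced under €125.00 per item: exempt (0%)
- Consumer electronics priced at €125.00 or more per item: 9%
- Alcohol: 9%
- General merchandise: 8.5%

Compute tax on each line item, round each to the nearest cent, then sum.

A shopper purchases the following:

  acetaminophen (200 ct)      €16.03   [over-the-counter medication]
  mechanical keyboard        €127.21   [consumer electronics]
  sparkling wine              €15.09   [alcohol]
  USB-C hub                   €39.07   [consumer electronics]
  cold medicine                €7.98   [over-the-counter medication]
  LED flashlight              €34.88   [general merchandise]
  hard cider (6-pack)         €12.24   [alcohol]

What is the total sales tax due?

€16.87

Acetaminophen (200 ct) €16.03: over-the-counter medication → 0% → €0.00
Mechanical keyboard €127.21: consumer electronics, €125.00 or more → 9% → €11.45
Sparkling wine €15.09: alcohol → 9% → €1.36
USB-C hub €39.07: consumer electronics, under €125.00 → 0% → €0.00
Cold medicine €7.98: over-the-counter medication → 0% → €0.00
LED flashlight €34.88: general merchandise → 8.5% → €2.96
Hard cider (6-pack) €12.24: alcohol → 9% → €1.10
Total tax = €11.45 + €1.36 + €2.96 + €1.10 = €16.87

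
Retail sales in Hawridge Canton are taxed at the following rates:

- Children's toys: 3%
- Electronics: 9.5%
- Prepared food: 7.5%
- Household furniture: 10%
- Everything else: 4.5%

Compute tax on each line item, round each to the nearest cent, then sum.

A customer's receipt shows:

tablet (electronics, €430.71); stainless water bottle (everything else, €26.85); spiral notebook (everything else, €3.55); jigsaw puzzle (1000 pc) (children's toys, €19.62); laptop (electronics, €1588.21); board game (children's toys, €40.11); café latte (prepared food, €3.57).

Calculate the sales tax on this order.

€195.23

Tablet €430.71: electronics → 9.5% → €40.92
Stainless water bottle €26.85: everything else → 4.5% → €1.21
Spiral notebook €3.55: everything else → 4.5% → €0.16
Jigsaw puzzle (1000 pc) €19.62: children's toys → 3% → €0.59
Laptop €1588.21: electronics → 9.5% → €150.88
Board game €40.11: children's toys → 3% → €1.20
Café latte €3.57: prepared food → 7.5% → €0.27
Total tax = €40.92 + €1.21 + €0.16 + €0.59 + €150.88 + €1.20 + €0.27 = €195.23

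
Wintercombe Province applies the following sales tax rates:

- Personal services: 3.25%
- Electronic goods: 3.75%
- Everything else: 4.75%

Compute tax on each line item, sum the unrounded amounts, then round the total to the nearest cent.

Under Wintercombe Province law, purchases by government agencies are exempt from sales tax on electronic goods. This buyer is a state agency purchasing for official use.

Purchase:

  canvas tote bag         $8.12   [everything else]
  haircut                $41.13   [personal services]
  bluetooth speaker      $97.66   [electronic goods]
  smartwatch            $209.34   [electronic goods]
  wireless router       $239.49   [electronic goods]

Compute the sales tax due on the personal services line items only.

Haircut $41.13: personal services → 3.25% → $1.336725
Tax on personal services: unrounded sum = $1.336725 → $1.34

$1.34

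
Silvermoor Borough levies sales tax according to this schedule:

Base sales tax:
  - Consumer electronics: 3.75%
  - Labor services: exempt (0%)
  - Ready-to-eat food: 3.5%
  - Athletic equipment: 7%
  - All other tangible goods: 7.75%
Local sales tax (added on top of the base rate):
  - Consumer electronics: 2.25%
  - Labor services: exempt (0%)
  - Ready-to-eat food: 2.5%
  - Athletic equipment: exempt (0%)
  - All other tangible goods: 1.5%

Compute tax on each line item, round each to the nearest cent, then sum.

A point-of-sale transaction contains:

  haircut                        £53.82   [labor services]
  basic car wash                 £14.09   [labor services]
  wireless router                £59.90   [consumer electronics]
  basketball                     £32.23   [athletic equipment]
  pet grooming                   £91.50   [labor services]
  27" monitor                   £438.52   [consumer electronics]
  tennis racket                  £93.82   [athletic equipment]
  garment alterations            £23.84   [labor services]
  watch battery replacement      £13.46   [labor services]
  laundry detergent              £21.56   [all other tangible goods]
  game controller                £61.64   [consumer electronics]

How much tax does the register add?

Haircut £53.82: labor services → 0% + 0% local = 0% → £0.00
Basic car wash £14.09: labor services → 0% + 0% local = 0% → £0.00
Wireless router £59.90: consumer electronics → 3.75% + 2.25% local = 6% → £3.59
Basketball £32.23: athletic equipment → 7% + 0% local = 7% → £2.26
Pet grooming £91.50: labor services → 0% + 0% local = 0% → £0.00
27" monitor £438.52: consumer electronics → 3.75% + 2.25% local = 6% → £26.31
Tennis racket £93.82: athletic equipment → 7% + 0% local = 7% → £6.57
Garment alterations £23.84: labor services → 0% + 0% local = 0% → £0.00
Watch battery replacement £13.46: labor services → 0% + 0% local = 0% → £0.00
Laundry detergent £21.56: all other tangible goods → 7.75% + 1.5% local = 9.25% → £1.99
Game controller £61.64: consumer electronics → 3.75% + 2.25% local = 6% → £3.70
Total tax = £3.59 + £2.26 + £26.31 + £6.57 + £1.99 + £3.70 = £44.42

£44.42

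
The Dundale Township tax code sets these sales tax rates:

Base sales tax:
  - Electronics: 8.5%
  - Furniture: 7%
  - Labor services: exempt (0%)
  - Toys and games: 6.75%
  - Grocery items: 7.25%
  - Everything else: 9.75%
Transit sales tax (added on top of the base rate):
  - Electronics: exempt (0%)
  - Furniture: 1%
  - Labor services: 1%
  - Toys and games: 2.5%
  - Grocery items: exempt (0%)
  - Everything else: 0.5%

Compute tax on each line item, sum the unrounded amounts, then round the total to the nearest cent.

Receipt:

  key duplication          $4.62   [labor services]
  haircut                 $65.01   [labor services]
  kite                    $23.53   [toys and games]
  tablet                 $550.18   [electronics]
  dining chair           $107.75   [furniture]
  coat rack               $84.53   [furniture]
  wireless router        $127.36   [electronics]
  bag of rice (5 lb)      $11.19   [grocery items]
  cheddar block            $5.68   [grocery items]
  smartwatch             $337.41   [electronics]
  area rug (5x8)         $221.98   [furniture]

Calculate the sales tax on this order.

Key duplication $4.62: labor services → 0% + 1% transit = 1% → $0.0462
Haircut $65.01: labor services → 0% + 1% transit = 1% → $0.6501
Kite $23.53: toys and games → 6.75% + 2.5% transit = 9.25% → $2.176525
Tablet $550.18: electronics → 8.5% + 0% transit = 8.5% → $46.7653
Dining chair $107.75: furniture → 7% + 1% transit = 8% → $8.62
Coat rack $84.53: furniture → 7% + 1% transit = 8% → $6.7624
Wireless router $127.36: electronics → 8.5% + 0% transit = 8.5% → $10.8256
Bag of rice (5 lb) $11.19: grocery items → 7.25% + 0% transit = 7.25% → $0.811275
Cheddar block $5.68: grocery items → 7.25% + 0% transit = 7.25% → $0.4118
Smartwatch $337.41: electronics → 8.5% + 0% transit = 8.5% → $28.67985
Area rug (5x8) $221.98: furniture → 7% + 1% transit = 8% → $17.7584
Unrounded tax sum = $123.50745 → $123.51

$123.51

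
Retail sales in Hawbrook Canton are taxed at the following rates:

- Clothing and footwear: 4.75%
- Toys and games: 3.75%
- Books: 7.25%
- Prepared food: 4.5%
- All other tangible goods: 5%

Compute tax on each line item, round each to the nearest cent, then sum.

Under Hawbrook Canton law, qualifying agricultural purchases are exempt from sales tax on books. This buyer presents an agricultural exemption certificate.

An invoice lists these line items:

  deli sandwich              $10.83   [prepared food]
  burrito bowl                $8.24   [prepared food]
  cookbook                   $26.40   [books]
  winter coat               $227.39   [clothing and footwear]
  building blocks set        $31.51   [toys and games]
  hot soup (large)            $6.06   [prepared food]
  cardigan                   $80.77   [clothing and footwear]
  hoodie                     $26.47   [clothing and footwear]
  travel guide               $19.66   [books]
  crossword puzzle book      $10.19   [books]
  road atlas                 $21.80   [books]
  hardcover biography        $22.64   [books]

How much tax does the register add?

Deli sandwich $10.83: prepared food → 4.5% → $0.49
Burrito bowl $8.24: prepared food → 4.5% → $0.37
Cookbook $26.40: books, buyer-exempt → 0% → $0.00
Winter coat $227.39: clothing and footwear → 4.75% → $10.80
Building blocks set $31.51: toys and games → 3.75% → $1.18
Hot soup (large) $6.06: prepared food → 4.5% → $0.27
Cardigan $80.77: clothing and footwear → 4.75% → $3.84
Hoodie $26.47: clothing and footwear → 4.75% → $1.26
Travel guide $19.66: books, buyer-exempt → 0% → $0.00
Crossword puzzle book $10.19: books, buyer-exempt → 0% → $0.00
Road atlas $21.80: books, buyer-exempt → 0% → $0.00
Hardcover biography $22.64: books, buyer-exempt → 0% → $0.00
Total tax = $0.49 + $0.37 + $10.80 + $1.18 + $0.27 + $3.84 + $1.26 = $18.21

$18.21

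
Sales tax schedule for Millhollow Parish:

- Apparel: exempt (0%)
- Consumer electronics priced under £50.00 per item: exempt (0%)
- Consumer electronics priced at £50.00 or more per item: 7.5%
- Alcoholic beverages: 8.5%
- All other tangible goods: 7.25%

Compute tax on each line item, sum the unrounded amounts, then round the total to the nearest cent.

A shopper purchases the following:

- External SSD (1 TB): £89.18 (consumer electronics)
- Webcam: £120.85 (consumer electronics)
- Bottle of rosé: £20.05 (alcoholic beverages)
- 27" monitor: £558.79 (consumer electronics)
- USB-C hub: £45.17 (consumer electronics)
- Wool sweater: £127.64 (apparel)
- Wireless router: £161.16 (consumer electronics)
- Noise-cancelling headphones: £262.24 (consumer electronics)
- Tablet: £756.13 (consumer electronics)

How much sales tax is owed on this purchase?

External SSD (1 TB) £89.18: consumer electronics, £50.00 or more → 7.5% → £6.6885
Webcam £120.85: consumer electronics, £50.00 or more → 7.5% → £9.06375
Bottle of rosé £20.05: alcoholic beverages → 8.5% → £1.70425
27" monitor £558.79: consumer electronics, £50.00 or more → 7.5% → £41.90925
USB-C hub £45.17: consumer electronics, under £50.00 → 0% → £0.00
Wool sweater £127.64: apparel → 0% → £0.00
Wireless router £161.16: consumer electronics, £50.00 or more → 7.5% → £12.087
Noise-cancelling headphones £262.24: consumer electronics, £50.00 or more → 7.5% → £19.668
Tablet £756.13: consumer electronics, £50.00 or more → 7.5% → £56.70975
Unrounded tax sum = £147.8305 → £147.83

£147.83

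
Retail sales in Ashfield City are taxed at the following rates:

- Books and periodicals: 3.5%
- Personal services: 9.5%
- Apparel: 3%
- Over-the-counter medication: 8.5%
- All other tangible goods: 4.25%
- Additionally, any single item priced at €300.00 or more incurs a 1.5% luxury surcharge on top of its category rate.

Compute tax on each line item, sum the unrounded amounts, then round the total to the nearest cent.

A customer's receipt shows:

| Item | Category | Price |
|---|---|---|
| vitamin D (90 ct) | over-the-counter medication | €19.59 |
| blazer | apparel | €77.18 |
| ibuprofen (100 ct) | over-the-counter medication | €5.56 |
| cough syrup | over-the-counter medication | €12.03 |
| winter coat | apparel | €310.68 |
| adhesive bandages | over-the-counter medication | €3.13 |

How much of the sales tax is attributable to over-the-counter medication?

Vitamin D (90 ct) €19.59: over-the-counter medication → 8.5% → €1.66515
Ibuprofen (100 ct) €5.56: over-the-counter medication → 8.5% → €0.4726
Cough syrup €12.03: over-the-counter medication → 8.5% → €1.02255
Adhesive bandages €3.13: over-the-counter medication → 8.5% → €0.26605
Tax on over-the-counter medication: unrounded sum = €3.42635 → €3.43

€3.43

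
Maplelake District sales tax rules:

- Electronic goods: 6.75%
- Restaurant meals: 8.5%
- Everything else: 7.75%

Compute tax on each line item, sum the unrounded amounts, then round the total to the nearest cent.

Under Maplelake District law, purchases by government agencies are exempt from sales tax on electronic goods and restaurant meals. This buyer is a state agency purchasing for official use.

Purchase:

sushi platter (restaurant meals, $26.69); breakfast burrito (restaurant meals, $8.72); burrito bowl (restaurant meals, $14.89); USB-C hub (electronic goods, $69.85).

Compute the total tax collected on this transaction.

$0.00

Sushi platter $26.69: restaurant meals, buyer-exempt → 0% → $0.00
Breakfast burrito $8.72: restaurant meals, buyer-exempt → 0% → $0.00
Burrito bowl $14.89: restaurant meals, buyer-exempt → 0% → $0.00
USB-C hub $69.85: electronic goods, buyer-exempt → 0% → $0.00
Unrounded tax sum = $0.00 → $0.00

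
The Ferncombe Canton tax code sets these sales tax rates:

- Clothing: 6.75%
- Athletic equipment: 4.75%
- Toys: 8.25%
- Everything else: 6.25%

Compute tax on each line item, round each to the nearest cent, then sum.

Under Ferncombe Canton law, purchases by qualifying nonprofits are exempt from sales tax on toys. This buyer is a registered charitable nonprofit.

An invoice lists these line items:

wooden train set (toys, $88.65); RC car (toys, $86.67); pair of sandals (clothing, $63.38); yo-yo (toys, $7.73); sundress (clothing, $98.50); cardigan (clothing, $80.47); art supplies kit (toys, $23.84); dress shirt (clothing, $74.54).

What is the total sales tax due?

Wooden train set $88.65: toys, buyer-exempt → 0% → $0.00
RC car $86.67: toys, buyer-exempt → 0% → $0.00
Pair of sandals $63.38: clothing → 6.75% → $4.28
Yo-yo $7.73: toys, buyer-exempt → 0% → $0.00
Sundress $98.50: clothing → 6.75% → $6.65
Cardigan $80.47: clothing → 6.75% → $5.43
Art supplies kit $23.84: toys, buyer-exempt → 0% → $0.00
Dress shirt $74.54: clothing → 6.75% → $5.03
Total tax = $4.28 + $6.65 + $5.43 + $5.03 = $21.39

$21.39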